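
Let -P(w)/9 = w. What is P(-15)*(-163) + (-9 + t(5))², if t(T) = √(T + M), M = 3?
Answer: -21916 - 36*√2 ≈ -21967.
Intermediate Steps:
t(T) = √(3 + T) (t(T) = √(T + 3) = √(3 + T))
P(w) = -9*w
P(-15)*(-163) + (-9 + t(5))² = -9*(-15)*(-163) + (-9 + √(3 + 5))² = 135*(-163) + (-9 + √8)² = -22005 + (-9 + 2*√2)²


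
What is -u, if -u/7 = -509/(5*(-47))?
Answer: 3563/235 ≈ 15.162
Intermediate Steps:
u = -3563/235 (u = -(-3563)/(5*(-47)) = -(-3563)/(-235) = -(-3563)*(-1)/235 = -7*509/235 = -3563/235 ≈ -15.162)
-u = -1*(-3563/235) = 3563/235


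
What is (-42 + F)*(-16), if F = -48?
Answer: 1440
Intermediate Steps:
(-42 + F)*(-16) = (-42 - 48)*(-16) = -90*(-16) = 1440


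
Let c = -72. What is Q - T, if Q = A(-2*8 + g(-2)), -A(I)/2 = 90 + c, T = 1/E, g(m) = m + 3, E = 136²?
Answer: -665857/18496 ≈ -36.000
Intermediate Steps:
E = 18496
g(m) = 3 + m
T = 1/18496 ≈ 5.4066e-5
A(I) = -36 (A(I) = -2*(90 - 72) = -2*18 = -36)
Q = -36
Q - T = -36 - 1*1/18496 = -36 - 1/18496 = -665857/18496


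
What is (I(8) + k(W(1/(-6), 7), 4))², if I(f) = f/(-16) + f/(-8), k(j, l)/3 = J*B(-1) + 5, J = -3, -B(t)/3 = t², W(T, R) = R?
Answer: 6561/4 ≈ 1640.3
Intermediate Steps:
B(t) = -3*t²
k(j, l) = 42 (k(j, l) = 3*(-(-9)*(-1)² + 5) = 3*(-(-9) + 5) = 3*(-3*(-3) + 5) = 3*(9 + 5) = 3*14 = 42)
I(f) = -3*f/16 (I(f) = f*(-1/16) + f*(-⅛) = -f/16 - f/8 = -3*f/16)
(I(8) + k(W(1/(-6), 7), 4))² = (-3/16*8 + 42)² = (-3/2 + 42)² = (81/2)² = 6561/4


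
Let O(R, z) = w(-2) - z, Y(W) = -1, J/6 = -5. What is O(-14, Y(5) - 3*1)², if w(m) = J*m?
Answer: 4096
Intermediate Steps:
J = -30 (J = 6*(-5) = -30)
w(m) = -30*m
O(R, z) = 60 - z (O(R, z) = -30*(-2) - z = 60 - z)
O(-14, Y(5) - 3*1)² = (60 - (-1 - 3*1))² = (60 - (-1 - 3))² = (60 - 1*(-4))² = (60 + 4)² = 64² = 4096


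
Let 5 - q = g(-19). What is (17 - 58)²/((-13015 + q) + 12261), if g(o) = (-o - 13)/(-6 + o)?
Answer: -42025/18719 ≈ -2.2450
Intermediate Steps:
g(o) = (-13 - o)/(-6 + o)
q = 131/25 (q = 5 - (-13 - 1*(-19))/(-6 - 19) = 5 - (-13 + 19)/(-25) = 5 - (-1)*6/25 = 5 - 1*(-6/25) = 5 + 6/25 = 131/25 ≈ 5.2400)
(17 - 58)²/((-13015 + q) + 12261) = (17 - 58)²/((-13015 + 131/25) + 12261) = (-41)²/(-325244/25 + 12261) = 1681/(-18719/25) = 1681*(-25/18719) = -42025/18719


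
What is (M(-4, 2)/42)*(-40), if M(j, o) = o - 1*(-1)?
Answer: -20/7 ≈ -2.8571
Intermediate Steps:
M(j, o) = 1 + o (M(j, o) = o + 1 = 1 + o)
(M(-4, 2)/42)*(-40) = ((1 + 2)/42)*(-40) = (3*(1/42))*(-40) = (1/14)*(-40) = -20/7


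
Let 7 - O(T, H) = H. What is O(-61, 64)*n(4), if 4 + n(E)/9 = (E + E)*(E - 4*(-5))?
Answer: -96444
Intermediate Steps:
O(T, H) = 7 - H
n(E) = -36 + 18*E*(20 + E) (n(E) = -36 + 9*((E + E)*(E - 4*(-5))) = -36 + 9*((2*E)*(E + 20)) = -36 + 9*((2*E)*(20 + E)) = -36 + 9*(2*E*(20 + E)) = -36 + 18*E*(20 + E))
O(-61, 64)*n(4) = (7 - 1*64)*(-36 + 18*4**2 + 360*4) = (7 - 64)*(-36 + 18*16 + 1440) = -57*(-36 + 288 + 1440) = -57*1692 = -96444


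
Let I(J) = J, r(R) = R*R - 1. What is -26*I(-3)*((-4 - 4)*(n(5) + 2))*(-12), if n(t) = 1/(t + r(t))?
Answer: 441792/29 ≈ 15234.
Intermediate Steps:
r(R) = -1 + R² (r(R) = R² - 1 = -1 + R²)
n(t) = 1/(-1 + t + t²) (n(t) = 1/(t + (-1 + t²)) = 1/(-1 + t + t²))
-26*I(-3)*((-4 - 4)*(n(5) + 2))*(-12) = -26*(-3*(-4 - 4)*(1/(-1 + 5 + 5²) + 2))*(-12) = -26*(-(-24)*(1/(-1 + 5 + 25) + 2))*(-12) = -26*(-(-24)*(1/29 + 2))*(-12) = -26*(-(-24)*59/29)*(-12) = -26*(-3*(-472/29))*(-12) = -36816*(-12)/29 = -26*(-16992/29) = 441792/29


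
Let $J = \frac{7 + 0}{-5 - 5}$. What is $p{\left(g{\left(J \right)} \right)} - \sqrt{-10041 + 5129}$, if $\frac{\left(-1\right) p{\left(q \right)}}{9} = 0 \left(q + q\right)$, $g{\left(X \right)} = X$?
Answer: $- 4 i \sqrt{307} \approx - 70.086 i$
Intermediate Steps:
$J = - \frac{7}{10}$ ($J = \frac{7}{-10} = 7 \left(- \frac{1}{10}\right) = - \frac{7}{10} \approx -0.7$)
$p{\left(q \right)} = 0$ ($p{\left(q \right)} = - 9 \cdot 0 \left(q + q\right) = - 9 \cdot 0 \cdot 2 q = \left(-9\right) 0 = 0$)
$p{\left(g{\left(J \right)} \right)} - \sqrt{-10041 + 5129} = 0 - \sqrt{-10041 + 5129} = 0 - \sqrt{-4912} = 0 - 4 i \sqrt{307} = - 4 i \sqrt{307}$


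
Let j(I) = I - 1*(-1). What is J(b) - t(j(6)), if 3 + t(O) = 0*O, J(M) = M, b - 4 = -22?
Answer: -15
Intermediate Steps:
b = -18 (b = 4 - 22 = -18)
j(I) = 1 + I (j(I) = I + 1 = 1 + I)
t(O) = -3 (t(O) = -3 + 0*O = -3 + 0 = -3)
J(b) - t(j(6)) = -18 - 1*(-3) = -18 + 3 = -15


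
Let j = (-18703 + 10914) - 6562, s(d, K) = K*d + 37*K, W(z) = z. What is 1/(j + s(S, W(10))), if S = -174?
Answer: -1/15721 ≈ -6.3609e-5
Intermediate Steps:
s(d, K) = 37*K + K*d
j = -14351 (j = -7789 - 6562 = -14351)
1/(j + s(S, W(10))) = 1/(-14351 + 10*(37 - 174)) = 1/(-14351 + 10*(-137)) = 1/(-14351 - 1370) = 1/(-15721) = -1/15721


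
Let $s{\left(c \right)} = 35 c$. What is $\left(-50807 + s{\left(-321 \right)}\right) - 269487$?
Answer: $-331529$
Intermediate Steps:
$\left(-50807 + s{\left(-321 \right)}\right) - 269487 = \left(-50807 + 35 \left(-321\right)\right) - 269487 = \left(-50807 - 11235\right) - 269487 = -62042 - 269487 = -331529$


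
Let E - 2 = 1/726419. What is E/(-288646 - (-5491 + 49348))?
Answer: -1452839/241536496757 ≈ -6.0150e-6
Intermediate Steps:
E = 1452839/726419 (E = 2 + 1/726419 = 1452839/726419 ≈ 2.0000)
E/(-288646 - (-5491 + 49348)) = 1452839/(726419*(-288646 - (-5491 + 49348))) = 1452839/(726419*(-288646 - 1*43857)) = 1452839/(726419*(-288646 - 43857)) = (1452839/726419)/(-332503) = (1452839/726419)*(-1/332503) = -1452839/241536496757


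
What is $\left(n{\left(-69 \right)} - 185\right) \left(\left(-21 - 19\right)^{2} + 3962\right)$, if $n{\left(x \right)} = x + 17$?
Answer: $-1318194$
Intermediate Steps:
$n{\left(x \right)} = 17 + x$
$\left(n{\left(-69 \right)} - 185\right) \left(\left(-21 - 19\right)^{2} + 3962\right) = \left(\left(17 - 69\right) - 185\right) \left(\left(-21 - 19\right)^{2} + 3962\right) = \left(-52 - 185\right) \left(\left(-40\right)^{2} + 3962\right) = - 237 \left(1600 + 3962\right) = \left(-237\right) 5562 = -1318194$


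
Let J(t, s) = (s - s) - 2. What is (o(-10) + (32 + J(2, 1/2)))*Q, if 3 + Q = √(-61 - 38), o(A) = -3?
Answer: -81 + 81*I*√11 ≈ -81.0 + 268.65*I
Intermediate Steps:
J(t, s) = -2 (J(t, s) = 0 - 2 = -2)
Q = -3 + 3*I*√11 (Q = -3 + √(-61 - 38) = -3 + √(-99) = -3 + 3*I*√11 ≈ -3.0 + 9.9499*I)
(o(-10) + (32 + J(2, 1/2)))*Q = (-3 + (32 - 2))*(-3 + 3*I*√11) = (-3 + 30)*(-3 + 3*I*√11) = 27*(-3 + 3*I*√11) = -81 + 81*I*√11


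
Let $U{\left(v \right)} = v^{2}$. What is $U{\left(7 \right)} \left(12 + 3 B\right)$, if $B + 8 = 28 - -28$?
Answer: $7644$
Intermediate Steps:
$B = 48$ ($B = -8 + \left(28 - -28\right) = -8 + \left(28 + 28\right) = -8 + 56 = 48$)
$U{\left(7 \right)} \left(12 + 3 B\right) = 7^{2} \left(12 + 3 \cdot 48\right) = 49 \left(12 + 144\right) = 49 \cdot 156 = 7644$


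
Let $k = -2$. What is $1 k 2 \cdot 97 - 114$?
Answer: $-502$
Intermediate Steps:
$1 k 2 \cdot 97 - 114 = 1 \left(-2\right) 2 \cdot 97 - 114 = \left(-2\right) 2 \cdot 97 - 114 = \left(-4\right) 97 - 114 = -388 - 114 = -502$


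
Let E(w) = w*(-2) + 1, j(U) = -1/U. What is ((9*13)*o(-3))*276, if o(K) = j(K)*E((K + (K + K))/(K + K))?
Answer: -21528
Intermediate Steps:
E(w) = 1 - 2*w (E(w) = -2*w + 1 = 1 - 2*w)
o(K) = 2/K (o(K) = (-1/K)*(1 - 2*(K + (K + K))/(K + K)) = (-1/K)*(1 - 2*(K + 2*K)/(2*K)) = (-1/K)*(1 - 2*3*K*1/(2*K)) = (-1/K)*(1 - 2*3/2) = (-1/K)*(1 - 3) = -1/K*(-2) = 2/K)
((9*13)*o(-3))*276 = ((9*13)*(2/(-3)))*276 = (117*(2*(-1/3)))*276 = (117*(-2/3))*276 = -78*276 = -21528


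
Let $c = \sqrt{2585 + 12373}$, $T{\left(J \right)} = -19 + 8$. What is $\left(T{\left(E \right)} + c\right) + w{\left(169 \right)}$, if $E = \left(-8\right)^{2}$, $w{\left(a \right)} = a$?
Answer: $158 + 3 \sqrt{1662} \approx 280.3$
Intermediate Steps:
$E = 64$
$T{\left(J \right)} = -11$
$c = 3 \sqrt{1662}$ ($c = \sqrt{14958} = 3 \sqrt{1662} \approx 122.3$)
$\left(T{\left(E \right)} + c\right) + w{\left(169 \right)} = \left(-11 + 3 \sqrt{1662}\right) + 169 = 158 + 3 \sqrt{1662}$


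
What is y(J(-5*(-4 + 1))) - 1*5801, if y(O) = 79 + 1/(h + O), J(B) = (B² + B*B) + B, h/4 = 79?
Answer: -4468881/781 ≈ -5722.0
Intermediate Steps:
h = 316 (h = 4*79 = 316)
J(B) = B + 2*B² (J(B) = (B² + B²) + B = 2*B² + B = B + 2*B²)
y(O) = 79 + 1/(316 + O)
y(J(-5*(-4 + 1))) - 1*5801 = (24965 + 79*((-5*(-4 + 1))*(1 + 2*(-5*(-4 + 1)))))/(316 + (-5*(-4 + 1))*(1 + 2*(-5*(-4 + 1)))) - 1*5801 = (24965 + 79*((-5*(-3))*(1 + 2*(-5*(-3)))))/(316 + (-5*(-3))*(1 + 2*(-5*(-3)))) - 5801 = (24965 + 79*(15*(1 + 2*15)))/(316 + 15*(1 + 2*15)) - 5801 = (24965 + 79*(15*(1 + 30)))/(316 + 15*(1 + 30)) - 5801 = (24965 + 79*(15*31))/(316 + 15*31) - 5801 = (24965 + 79*465)/(316 + 465) - 5801 = (24965 + 36735)/781 - 5801 = (1/781)*61700 - 5801 = 61700/781 - 5801 = -4468881/781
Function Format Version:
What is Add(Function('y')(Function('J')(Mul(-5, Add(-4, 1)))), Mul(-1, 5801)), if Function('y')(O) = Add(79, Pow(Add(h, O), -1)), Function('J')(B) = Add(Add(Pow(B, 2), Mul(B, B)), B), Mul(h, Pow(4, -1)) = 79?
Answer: Rational(-4468881, 781) ≈ -5722.0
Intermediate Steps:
h = 316 (h = Mul(4, 79) = 316)
Function('J')(B) = Add(B, Mul(2, Pow(B, 2))) (Function('J')(B) = Add(Add(Pow(B, 2), Pow(B, 2)), B) = Add(Mul(2, Pow(B, 2)), B) = Add(B, Mul(2, Pow(B, 2))))
Function('y')(O) = Add(79, Pow(Add(316, O), -1))
Add(Function('y')(Function('J')(Mul(-5, Add(-4, 1)))), Mul(-1, 5801)) = Add(Mul(Pow(Add(316, Mul(Mul(-5, Add(-4, 1)), Add(1, Mul(2, Mul(-5, Add(-4, 1)))))), -1), Add(24965, Mul(79, Mul(Mul(-5, Add(-4, 1)), Add(1, Mul(2, Mul(-5, Add(-4, 1)))))))), Mul(-1, 5801)) = Add(Mul(Pow(Add(316, Mul(Mul(-5, -3), Add(1, Mul(2, Mul(-5, -3))))), -1), Add(24965, Mul(79, Mul(Mul(-5, -3), Add(1, Mul(2, Mul(-5, -3))))))), -5801) = Add(Mul(Pow(Add(316, Mul(15, Add(1, Mul(2, 15)))), -1), Add(24965, Mul(79, Mul(15, Add(1, Mul(2, 15)))))), -5801) = Add(Mul(Pow(Add(316, Mul(15, Add(1, 30))), -1), Add(24965, Mul(79, Mul(15, Add(1, 30))))), -5801) = Add(Mul(Pow(Add(316, Mul(15, 31)), -1), Add(24965, Mul(79, Mul(15, 31)))), -5801) = Add(Mul(Pow(Add(316, 465), -1), Add(24965, Mul(79, 465))), -5801) = Add(Mul(Pow(781, -1), Add(24965, 36735)), -5801) = Add(Mul(Rational(1, 781), 61700), -5801) = Add(Rational(61700, 781), -5801) = Rational(-4468881, 781)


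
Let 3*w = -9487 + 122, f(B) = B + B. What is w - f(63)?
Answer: -9743/3 ≈ -3247.7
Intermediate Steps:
f(B) = 2*B
w = -9365/3 (w = (-9487 + 122)/3 = (⅓)*(-9365) = -9365/3 ≈ -3121.7)
w - f(63) = -9365/3 - 2*63 = -9365/3 - 1*126 = -9365/3 - 126 = -9743/3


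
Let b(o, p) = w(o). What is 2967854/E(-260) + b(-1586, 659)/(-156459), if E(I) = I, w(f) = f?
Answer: -232173528313/20339670 ≈ -11415.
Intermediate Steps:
b(o, p) = o
2967854/E(-260) + b(-1586, 659)/(-156459) = 2967854/(-260) - 1586/(-156459) = 2967854*(-1/260) - 1586*(-1/156459) = -1483927/130 + 1586/156459 = -232173528313/20339670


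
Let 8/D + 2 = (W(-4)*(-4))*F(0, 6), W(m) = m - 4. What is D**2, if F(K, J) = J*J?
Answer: 16/330625 ≈ 4.8393e-5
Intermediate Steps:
F(K, J) = J**2
W(m) = -4 + m
D = 4/575 (D = 8/(-2 + ((-4 - 4)*(-4))*6**2) = 8/(-2 - 8*(-4)*36) = 8/(-2 + 32*36) = 8/(-2 + 1152) = 8/1150 = 8*(1/1150) = 4/575 ≈ 0.0069565)
D**2 = (4/575)**2 = 16/330625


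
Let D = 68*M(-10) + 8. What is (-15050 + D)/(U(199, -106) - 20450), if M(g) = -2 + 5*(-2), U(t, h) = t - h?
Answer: 5286/6715 ≈ 0.78719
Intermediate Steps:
M(g) = -12 (M(g) = -2 - 10 = -12)
D = -808 (D = 68*(-12) + 8 = -816 + 8 = -808)
(-15050 + D)/(U(199, -106) - 20450) = (-15050 - 808)/((199 - 1*(-106)) - 20450) = -15858/((199 + 106) - 20450) = -15858/(305 - 20450) = -15858/(-20145) = -15858*(-1/20145) = 5286/6715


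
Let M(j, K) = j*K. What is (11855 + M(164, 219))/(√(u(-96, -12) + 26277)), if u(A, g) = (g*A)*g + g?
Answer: 47771*√12441/12441 ≈ 428.29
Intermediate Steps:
M(j, K) = K*j
u(A, g) = g + A*g² (u(A, g) = (A*g)*g + g = A*g² + g = g + A*g²)
(11855 + M(164, 219))/(√(u(-96, -12) + 26277)) = (11855 + 219*164)/(√(-12*(1 - 96*(-12)) + 26277)) = (11855 + 35916)/(√(-12*(1 + 1152) + 26277)) = 47771/(√(-12*1153 + 26277)) = 47771/(√(-13836 + 26277)) = 47771/(√12441) = 47771*(√12441/12441) = 47771*√12441/12441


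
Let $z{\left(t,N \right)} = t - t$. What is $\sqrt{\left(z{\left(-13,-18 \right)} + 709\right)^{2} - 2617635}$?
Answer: $i \sqrt{2114954} \approx 1454.3 i$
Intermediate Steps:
$z{\left(t,N \right)} = 0$
$\sqrt{\left(z{\left(-13,-18 \right)} + 709\right)^{2} - 2617635} = \sqrt{\left(0 + 709\right)^{2} - 2617635} = \sqrt{709^{2} - 2617635} = \sqrt{502681 - 2617635} = \sqrt{-2114954} = i \sqrt{2114954}$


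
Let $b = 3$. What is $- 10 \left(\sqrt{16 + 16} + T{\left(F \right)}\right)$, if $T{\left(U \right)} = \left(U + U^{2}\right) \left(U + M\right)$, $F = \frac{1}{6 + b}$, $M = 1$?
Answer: $- \frac{1000}{729} - 40 \sqrt{2} \approx -57.94$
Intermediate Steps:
$F = \frac{1}{9}$ ($F = \frac{1}{6 + 3} = \frac{1}{9} \approx 0.11111$)
$T{\left(U \right)} = \left(1 + U\right) \left(U + U^{2}\right)$ ($T{\left(U \right)} = \left(U + U^{2}\right) \left(U + 1\right) = \left(U + U^{2}\right) \left(1 + U\right) = \left(1 + U\right) \left(U + U^{2}\right)$)
$- 10 \left(\sqrt{16 + 16} + T{\left(F \right)}\right) = - 10 \left(\sqrt{16 + 16} + \frac{1 + \left(\frac{1}{9}\right)^{2} + 2 \cdot \frac{1}{9}}{9}\right) = - 10 \left(\sqrt{32} + \frac{1 + \frac{1}{81} + \frac{2}{9}}{9}\right) = - 10 \left(4 \sqrt{2} + \frac{1}{9} \cdot \frac{100}{81}\right) = - 10 \left(4 \sqrt{2} + \frac{100}{729}\right) = - 10 \left(\frac{100}{729} + 4 \sqrt{2}\right) = - \frac{1000}{729} - 40 \sqrt{2}$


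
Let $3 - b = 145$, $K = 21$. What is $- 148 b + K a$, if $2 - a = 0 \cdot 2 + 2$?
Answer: $21016$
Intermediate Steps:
$b = -142$ ($b = 3 - 145 = -142$)
$a = 0$ ($a = 2 - \left(0 \cdot 2 + 2\right) = 2 - \left(0 + 2\right) = 2 - 2 = 0$)
$- 148 b + K a = \left(-148\right) \left(-142\right) + 21 \cdot 0 = 21016 + 0 = 21016$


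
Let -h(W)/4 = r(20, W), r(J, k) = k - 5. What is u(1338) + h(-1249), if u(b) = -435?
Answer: 4581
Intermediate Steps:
r(J, k) = -5 + k
h(W) = 20 - 4*W (h(W) = -4*(-5 + W) = 20 - 4*W)
u(1338) + h(-1249) = -435 + (20 - 4*(-1249)) = -435 + (20 + 4996) = -435 + 5016 = 4581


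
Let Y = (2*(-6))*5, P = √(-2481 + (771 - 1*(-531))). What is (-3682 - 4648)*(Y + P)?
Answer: 499800 - 24990*I*√131 ≈ 4.998e+5 - 2.8602e+5*I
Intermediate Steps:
P = 3*I*√131 (P = √(-2481 + (771 + 531)) = √(-2481 + 1302) = √(-1179) = 3*I*√131 ≈ 34.337*I)
Y = -60 (Y = -12*5 = -60)
(-3682 - 4648)*(Y + P) = (-3682 - 4648)*(-60 + 3*I*√131) = -8330*(-60 + 3*I*√131) = 499800 - 24990*I*√131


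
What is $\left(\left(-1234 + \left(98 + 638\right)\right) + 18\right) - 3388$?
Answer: $-3868$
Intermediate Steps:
$\left(\left(-1234 + \left(98 + 638\right)\right) + 18\right) - 3388 = \left(\left(-1234 + 736\right) + 18\right) - 3388 = \left(-498 + 18\right) - 3388 = -480 - 3388 = -3868$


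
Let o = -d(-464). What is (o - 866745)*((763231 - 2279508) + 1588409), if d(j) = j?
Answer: -62486581092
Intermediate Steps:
o = 464 (o = -1*(-464) = 464)
(o - 866745)*((763231 - 2279508) + 1588409) = (464 - 866745)*((763231 - 2279508) + 1588409) = -866281*(-1516277 + 1588409) = -866281*72132 = -62486581092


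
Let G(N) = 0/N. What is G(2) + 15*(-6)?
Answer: -90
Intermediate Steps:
G(N) = 0
G(2) + 15*(-6) = 0 + 15*(-6) = 0 - 90 = -90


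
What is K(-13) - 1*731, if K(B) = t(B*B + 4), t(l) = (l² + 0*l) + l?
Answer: 29371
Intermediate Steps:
t(l) = l + l² (t(l) = (l² + 0) + l = l² + l = l + l²)
K(B) = (4 + B²)*(5 + B²) (K(B) = (B*B + 4)*(1 + (B*B + 4)) = (B² + 4)*(1 + (B² + 4)) = (4 + B²)*(1 + (4 + B²)) = (4 + B²)*(5 + B²))
K(-13) - 1*731 = (4 + (-13)²)*(5 + (-13)²) - 1*731 = (4 + 169)*(5 + 169) - 731 = 173*174 - 731 = 30102 - 731 = 29371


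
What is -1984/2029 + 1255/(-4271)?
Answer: -11020059/8665859 ≈ -1.2717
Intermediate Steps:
-1984/2029 + 1255/(-4271) = -1984*1/2029 + 1255*(-1/4271) = -1984/2029 - 1255/4271 = -11020059/8665859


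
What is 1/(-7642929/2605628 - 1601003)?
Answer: -2605628/4171625887813 ≈ -6.2461e-7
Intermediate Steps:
1/(-7642929/2605628 - 1601003) = 1/(-4171625887813/2605628) = -2605628/4171625887813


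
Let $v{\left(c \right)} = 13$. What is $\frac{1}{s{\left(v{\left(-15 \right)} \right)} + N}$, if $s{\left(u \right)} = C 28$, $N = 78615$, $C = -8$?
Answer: $\frac{1}{78391} \approx 1.2757 \cdot 10^{-5}$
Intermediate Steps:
$s{\left(u \right)} = -224$ ($s{\left(u \right)} = \left(-8\right) 28 = -224$)
$\frac{1}{s{\left(v{\left(-15 \right)} \right)} + N} = \frac{1}{-224 + 78615} = \frac{1}{78391}$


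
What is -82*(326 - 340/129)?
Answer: -3420548/129 ≈ -26516.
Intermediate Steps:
-82*(326 - 340/129) = -82*41714/129 = -3420548/129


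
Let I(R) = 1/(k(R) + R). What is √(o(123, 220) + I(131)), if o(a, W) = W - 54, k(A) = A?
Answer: √11395166/262 ≈ 12.884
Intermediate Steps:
o(a, W) = -54 + W
I(R) = 1/(2*R) (I(R) = 1/(R + R) = 1/(2*R))
√(o(123, 220) + I(131)) = √((-54 + 220) + (½)/131) = √(166 + (½)*(1/131)) = √(166 + 1/262) = √(43493/262) = √11395166/262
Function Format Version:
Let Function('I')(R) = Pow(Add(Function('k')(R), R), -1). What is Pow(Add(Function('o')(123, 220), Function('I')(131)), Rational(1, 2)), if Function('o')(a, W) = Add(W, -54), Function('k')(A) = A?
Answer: Mul(Rational(1, 262), Pow(11395166, Rational(1, 2))) ≈ 12.884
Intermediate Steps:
Function('o')(a, W) = Add(-54, W)
Function('I')(R) = Mul(Rational(1, 2), Pow(R, -1)) (Function('I')(R) = Pow(Add(R, R), -1) = Pow(Mul(2, R), -1) = Mul(Rational(1, 2), Pow(R, -1)))
Pow(Add(Function('o')(123, 220), Function('I')(131)), Rational(1, 2)) = Pow(Add(Add(-54, 220), Mul(Rational(1, 2), Pow(131, -1))), Rational(1, 2)) = Pow(Add(166, Mul(Rational(1, 2), Rational(1, 131))), Rational(1, 2)) = Pow(Add(166, Rational(1, 262)), Rational(1, 2)) = Pow(Rational(43493, 262), Rational(1, 2)) = Mul(Rational(1, 262), Pow(11395166, Rational(1, 2)))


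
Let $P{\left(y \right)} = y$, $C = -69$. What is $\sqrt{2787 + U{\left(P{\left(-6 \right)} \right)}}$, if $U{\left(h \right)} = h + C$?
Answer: $2 \sqrt{678} \approx 52.077$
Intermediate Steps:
$U{\left(h \right)} = -69 + h$ ($U{\left(h \right)} = h - 69 = -69 + h$)
$\sqrt{2787 + U{\left(P{\left(-6 \right)} \right)}} = \sqrt{2787 - 75} = \sqrt{2712} = 2 \sqrt{678}$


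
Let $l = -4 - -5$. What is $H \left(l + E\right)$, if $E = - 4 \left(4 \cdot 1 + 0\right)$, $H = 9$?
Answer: $-135$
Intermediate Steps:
$l = 1$ ($l = -4 + 5 = 1$)
$E = -16$ ($E = - 4 \left(4 + 0\right) = \left(-4\right) 4 = -16$)
$H \left(l + E\right) = 9 \left(1 - 16\right) = 9 \left(-15\right) = -135$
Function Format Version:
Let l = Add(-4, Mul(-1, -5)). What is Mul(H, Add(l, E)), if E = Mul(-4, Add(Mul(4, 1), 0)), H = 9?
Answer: -135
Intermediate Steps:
l = 1 (l = Add(-4, 5) = 1)
E = -16 (E = Mul(-4, Add(4, 0)) = Mul(-4, 4) = -16)
Mul(H, Add(l, E)) = Mul(9, Add(1, -16)) = Mul(9, -15) = -135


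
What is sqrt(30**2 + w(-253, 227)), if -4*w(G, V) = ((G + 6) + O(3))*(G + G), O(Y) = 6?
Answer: I*sqrt(118346)/2 ≈ 172.01*I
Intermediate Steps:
w(G, V) = -G*(12 + G)/2 (w(G, V) = -((G + 6) + 6)*(G + G)/4 = -((6 + G) + 6)*2*G/4 = -(12 + G)*2*G/4 = -G*(12 + G)/2)
sqrt(30**2 + w(-253, 227)) = sqrt(30**2 - 1/2*(-253)*(12 - 253)) = sqrt(900 - 1/2*(-253)*(-241)) = sqrt(900 - 60973/2) = sqrt(-59173/2) = I*sqrt(118346)/2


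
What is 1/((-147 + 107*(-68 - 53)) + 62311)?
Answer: 1/49217 ≈ 2.0318e-5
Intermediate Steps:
1/((-147 + 107*(-68 - 53)) + 62311) = 1/((-147 + 107*(-121)) + 62311) = 1/((-147 - 12947) + 62311) = 1/(-13094 + 62311) = 1/49217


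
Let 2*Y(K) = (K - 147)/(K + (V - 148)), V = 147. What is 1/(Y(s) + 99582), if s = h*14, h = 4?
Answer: 110/10953929 ≈ 1.0042e-5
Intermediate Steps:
s = 56 (s = 4*14 = 56)
Y(K) = (-147 + K)/(2*(-1 + K)) (Y(K) = ((K - 147)/(K + (147 - 148)))/2 = ((-147 + K)/(K - 1))/2 = ((-147 + K)/(-1 + K))/2 = (-147 + K)/(2*(-1 + K)))
1/(Y(s) + 99582) = 1/((-147 + 56)/(2*(-1 + 56)) + 99582) = 1/((½)*(-91)/55 + 99582) = 1/((½)*(1/55)*(-91) + 99582) = 1/(-91/110 + 99582) = 1/(10953929/110) = 110/10953929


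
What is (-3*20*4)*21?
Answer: -5040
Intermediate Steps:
(-3*20*4)*21 = -60*4*21 = -240*21 = -5040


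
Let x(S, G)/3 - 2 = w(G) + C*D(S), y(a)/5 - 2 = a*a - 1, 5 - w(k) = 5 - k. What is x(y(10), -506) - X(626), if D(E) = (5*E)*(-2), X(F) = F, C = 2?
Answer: -32438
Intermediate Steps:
w(k) = k (w(k) = 5 - (5 - k) = 5 + (-5 + k) = k)
y(a) = 5 + 5*a² (y(a) = 10 + 5*(a*a - 1) = 10 + 5*(a² - 1) = 10 + 5*(-1 + a²) = 10 + (-5 + 5*a²) = 5 + 5*a²)
D(E) = -10*E
x(S, G) = 6 - 60*S + 3*G (x(S, G) = 6 + 3*(G + 2*(-10*S)) = 6 + 3*(G - 20*S) = 6 + (-60*S + 3*G) = 6 - 60*S + 3*G)
x(y(10), -506) - X(626) = (6 - 60*(5 + 5*10²) + 3*(-506)) - 1*626 = (6 - 60*(5 + 5*100) - 1518) - 626 = (6 - 60*(5 + 500) - 1518) - 626 = (6 - 60*505 - 1518) - 626 = (6 - 30300 - 1518) - 626 = -31812 - 626 = -32438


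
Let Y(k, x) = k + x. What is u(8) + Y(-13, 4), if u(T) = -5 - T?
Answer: -22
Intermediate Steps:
u(8) + Y(-13, 4) = (-5 - 1*8) + (-13 + 4) = (-5 - 8) - 9 = -13 - 9 = -22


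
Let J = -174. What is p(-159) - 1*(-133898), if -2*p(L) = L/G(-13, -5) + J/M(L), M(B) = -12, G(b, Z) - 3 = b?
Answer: 669414/5 ≈ 1.3388e+5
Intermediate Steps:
G(b, Z) = 3 + b
p(L) = -29/4 + L/20 (p(L) = -(L/(3 - 13) - 174/(-12))/2 = -(L/(-10) - 174*(-1/12))/2 = -(L*(-⅒) + 29/2)/2 = -(-L/10 + 29/2)/2 = -(29/2 - L/10)/2 = -29/4 + L/20)
p(-159) - 1*(-133898) = (-29/4 + (1/20)*(-159)) - 1*(-133898) = (-29/4 - 159/20) + 133898 = -76/5 + 133898 = 669414/5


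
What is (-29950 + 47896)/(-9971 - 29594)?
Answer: -17946/39565 ≈ -0.45358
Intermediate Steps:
(-29950 + 47896)/(-9971 - 29594) = 17946/(-39565) = 17946*(-1/39565) = -17946/39565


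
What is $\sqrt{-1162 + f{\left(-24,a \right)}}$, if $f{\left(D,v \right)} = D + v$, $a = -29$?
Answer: $9 i \sqrt{15} \approx 34.857 i$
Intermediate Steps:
$\sqrt{-1162 + f{\left(-24,a \right)}} = \sqrt{-1162 - 53} = \sqrt{-1215} = 9 i \sqrt{15}$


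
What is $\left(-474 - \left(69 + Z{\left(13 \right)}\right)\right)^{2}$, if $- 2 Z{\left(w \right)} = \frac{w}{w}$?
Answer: $\frac{1177225}{4} \approx 2.9431 \cdot 10^{5}$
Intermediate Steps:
$Z{\left(w \right)} = - \frac{1}{2}$ ($Z{\left(w \right)} = - \frac{w \frac{1}{w}}{2} = \left(- \frac{1}{2}\right) 1 = - \frac{1}{2}$)
$\left(-474 - \left(69 + Z{\left(13 \right)}\right)\right)^{2} = \left(-474 - \frac{137}{2}\right)^{2} = \left(- \frac{1085}{2}\right)^{2} = \frac{1177225}{4}$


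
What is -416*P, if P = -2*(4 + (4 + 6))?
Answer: 11648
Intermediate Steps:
P = -28 (P = -2*(4 + 10) = -2*14 = -28)
-416*P = -416*(-28) = 11648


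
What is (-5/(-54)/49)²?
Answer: 25/7001316 ≈ 3.5708e-6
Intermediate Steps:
(-5/(-54)/49)² = (-5*(-1/54)*(1/49))² = ((5/54)*(1/49))² = (5/2646)² = 25/7001316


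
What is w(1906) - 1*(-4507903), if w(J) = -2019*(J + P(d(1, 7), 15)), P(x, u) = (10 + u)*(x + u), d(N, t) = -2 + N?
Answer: -46961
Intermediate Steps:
P(x, u) = (10 + u)*(u + x)
w(J) = -706650 - 2019*J (w(J) = -2019*(J + (15² + 10*15 + 10*(-2 + 1) + 15*(-2 + 1))) = -2019*(J + (225 + 150 + 10*(-1) + 15*(-1))) = -2019*(J + (225 + 150 - 10 - 15)) = -2019*(J + 350) = -2019*(350 + J) = -706650 - 2019*J)
w(1906) - 1*(-4507903) = (-706650 - 2019*1906) - 1*(-4507903) = (-706650 - 3848214) + 4507903 = -4554864 + 4507903 = -46961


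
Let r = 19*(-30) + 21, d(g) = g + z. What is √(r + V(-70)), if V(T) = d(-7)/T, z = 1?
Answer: 2*I*√168105/35 ≈ 23.429*I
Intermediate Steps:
d(g) = 1 + g (d(g) = g + 1 = 1 + g)
r = -549 (r = -570 + 21 = -549)
V(T) = -6/T (V(T) = (1 - 7)/T = -6/T)
√(r + V(-70)) = √(-549 - 6/(-70)) = √(-549 - 6*(-1/70)) = √(-549 + 3/35) = √(-19212/35) = 2*I*√168105/35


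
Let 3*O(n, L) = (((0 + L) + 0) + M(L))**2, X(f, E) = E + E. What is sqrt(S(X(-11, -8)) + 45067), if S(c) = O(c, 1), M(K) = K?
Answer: sqrt(405615)/3 ≈ 212.29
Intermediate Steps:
X(f, E) = 2*E
O(n, L) = 4*L**2/3 (O(n, L) = (((0 + L) + 0) + L)**2/3 = ((L + 0) + L)**2/3 = (L + L)**2/3 = (2*L)**2/3 = (4*L**2)/3 = 4*L**2/3)
S(c) = 4/3 (S(c) = (4/3)*1**2 = (4/3)*1 = 4/3)
sqrt(S(X(-11, -8)) + 45067) = sqrt(4/3 + 45067) = sqrt(135205/3) = sqrt(405615)/3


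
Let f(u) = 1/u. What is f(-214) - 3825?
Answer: -818551/214 ≈ -3825.0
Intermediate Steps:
f(-214) - 3825 = 1/(-214) - 3825 = -1/214 - 3825 = -818551/214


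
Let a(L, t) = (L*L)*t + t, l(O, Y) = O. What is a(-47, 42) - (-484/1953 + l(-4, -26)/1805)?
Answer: 327206696732/3525165 ≈ 92820.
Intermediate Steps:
a(L, t) = t + t*L² (a(L, t) = L²*t + t = t*L² + t = t + t*L²)
a(-47, 42) - (-484/1953 + l(-4, -26)/1805) = 42*(1 + (-47)²) - (-484/1953 - 4/1805) = 42*(1 + 2209) - (-484*1/1953 - 4*1/1805) = 42*2210 - (-484/1953 - 4/1805) = 92820 - 1*(-881432/3525165) = 92820 + 881432/3525165 = 327206696732/3525165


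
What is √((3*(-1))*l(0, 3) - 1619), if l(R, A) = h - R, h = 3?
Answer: 2*I*√407 ≈ 40.349*I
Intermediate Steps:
l(R, A) = 3 - R
√((3*(-1))*l(0, 3) - 1619) = √((3*(-1))*(3 - 1*0) - 1619) = √(-3*(3 + 0) - 1619) = √(-3*3 - 1619) = √(-9 - 1619) = √(-1628) = 2*I*√407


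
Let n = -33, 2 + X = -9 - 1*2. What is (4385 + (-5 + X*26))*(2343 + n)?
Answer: 9337020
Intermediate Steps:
X = -13 (X = -2 + (-9 - 1*2) = -2 + (-9 - 2) = -2 - 11 = -13)
(4385 + (-5 + X*26))*(2343 + n) = (4385 + (-5 - 13*26))*(2343 - 33) = (4385 + (-5 - 338))*2310 = (4385 - 343)*2310 = 4042*2310 = 9337020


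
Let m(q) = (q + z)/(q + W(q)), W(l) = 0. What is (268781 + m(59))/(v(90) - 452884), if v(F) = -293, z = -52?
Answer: -15858086/26737443 ≈ -0.59310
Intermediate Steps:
m(q) = (-52 + q)/q (m(q) = (q - 52)/(q + 0) = (-52 + q)/q)
(268781 + m(59))/(v(90) - 452884) = (268781 + (-52 + 59)/59)/(-293 - 452884) = (268781 + (1/59)*7)/(-453177) = (268781 + 7/59)*(-1/453177) = (15858086/59)*(-1/453177) = -15858086/26737443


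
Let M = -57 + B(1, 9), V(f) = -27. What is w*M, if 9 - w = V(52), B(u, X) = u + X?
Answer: -1692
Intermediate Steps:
B(u, X) = X + u
M = -47 (M = -57 + (9 + 1) = -57 + 10 = -47)
w = 36 (w = 9 - 1*(-27) = 9 + 27 = 36)
w*M = 36*(-47) = -1692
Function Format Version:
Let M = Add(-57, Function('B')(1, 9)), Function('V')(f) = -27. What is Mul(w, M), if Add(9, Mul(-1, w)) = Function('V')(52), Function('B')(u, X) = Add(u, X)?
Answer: -1692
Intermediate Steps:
Function('B')(u, X) = Add(X, u)
M = -47 (M = Add(-57, Add(9, 1)) = Add(-57, 10) = -47)
w = 36 (w = Add(9, Mul(-1, -27)) = Add(9, 27) = 36)
Mul(w, M) = Mul(36, -47) = -1692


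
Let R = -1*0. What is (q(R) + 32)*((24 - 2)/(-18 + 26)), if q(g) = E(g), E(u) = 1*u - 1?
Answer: 341/4 ≈ 85.250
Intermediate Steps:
R = 0
E(u) = -1 + u (E(u) = u - 1 = -1 + u)
q(g) = -1 + g
(q(R) + 32)*((24 - 2)/(-18 + 26)) = ((-1 + 0) + 32)*((24 - 2)/(-18 + 26)) = (-1 + 32)*(22/8) = 31*(22*(⅛)) = 31*(11/4) = 341/4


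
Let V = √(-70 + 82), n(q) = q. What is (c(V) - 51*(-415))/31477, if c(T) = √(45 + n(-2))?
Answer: 21165/31477 + √43/31477 ≈ 0.67260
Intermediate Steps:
V = 2*√3 (V = √12 = 2*√3 ≈ 3.4641)
c(T) = √43 (c(T) = √(45 - 2) = √43)
(c(V) - 51*(-415))/31477 = (√43 - 51*(-415))/31477 = (√43 - 1*(-21165))*(1/31477) = (√43 + 21165)*(1/31477) = (21165 + √43)*(1/31477) = 21165/31477 + √43/31477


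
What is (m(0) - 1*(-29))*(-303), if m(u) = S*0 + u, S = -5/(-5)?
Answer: -8787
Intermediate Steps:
S = 1 (S = -5*(-1/5) = 1)
m(u) = u (m(u) = 1*0 + u = 0 + u = u)
(m(0) - 1*(-29))*(-303) = (0 - 1*(-29))*(-303) = (0 + 29)*(-303) = 29*(-303) = -8787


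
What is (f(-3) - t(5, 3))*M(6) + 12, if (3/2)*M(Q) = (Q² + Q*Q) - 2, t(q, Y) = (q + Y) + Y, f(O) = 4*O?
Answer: -3184/3 ≈ -1061.3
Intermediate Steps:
t(q, Y) = q + 2*Y (t(q, Y) = (Y + q) + Y = q + 2*Y)
M(Q) = -4/3 + 4*Q²/3 (M(Q) = 2*((Q² + Q*Q) - 2)/3 = 2*((Q² + Q²) - 2)/3 = 2*(2*Q² - 2)/3 = 2*(-2 + 2*Q²)/3 = -4/3 + 4*Q²/3)
(f(-3) - t(5, 3))*M(6) + 12 = (4*(-3) - (5 + 2*3))*(-4/3 + (4/3)*6²) + 12 = (-12 - (5 + 6))*(-4/3 + (4/3)*36) + 12 = (-12 - 1*11)*(-4/3 + 48) + 12 = (-12 - 11)*(140/3) + 12 = -23*140/3 + 12 = -3220/3 + 12 = -3184/3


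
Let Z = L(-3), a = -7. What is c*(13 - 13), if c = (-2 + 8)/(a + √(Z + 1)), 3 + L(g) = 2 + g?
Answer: 0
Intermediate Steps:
L(g) = -1 + g (L(g) = -3 + (2 + g) = -1 + g)
Z = -4 (Z = -1 - 3 = -4)
c = 6/(-7 + I*√3) (c = (-2 + 8)/(-7 + √(-4 + 1)) = 6/(-7 + √(-3)) = 6/(-7 + I*√3) ≈ -0.80769 - 0.19985*I)
c*(13 - 13) = (-21/26 - 3*I*√3/26)*(13 - 13) = (-21/26 - 3*I*√3/26)*0 = 0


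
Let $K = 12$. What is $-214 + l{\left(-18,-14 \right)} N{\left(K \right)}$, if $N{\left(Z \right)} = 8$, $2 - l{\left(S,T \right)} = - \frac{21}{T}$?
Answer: $-210$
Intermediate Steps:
$l{\left(S,T \right)} = 2 + \frac{21}{T}$ ($l{\left(S,T \right)} = 2 - - \frac{21}{T} = 2 + \frac{21}{T}$)
$-214 + l{\left(-18,-14 \right)} N{\left(K \right)} = -214 + \left(2 + \frac{21}{-14}\right) 8 = -214 + \left(2 + 21 \left(- \frac{1}{14}\right)\right) 8 = -214 + \left(2 - \frac{3}{2}\right) 8 = -214 + \frac{1}{2} \cdot 8 = -214 + 4 = -210$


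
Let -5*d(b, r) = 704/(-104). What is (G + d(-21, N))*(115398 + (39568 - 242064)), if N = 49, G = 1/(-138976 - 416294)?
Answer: -425593010711/3609255 ≈ -1.1792e+5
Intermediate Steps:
G = -1/555270 (G = 1/(-555270) = -1/555270 ≈ -1.8009e-6)
d(b, r) = 88/65 (d(b, r) = -704/(5*(-104)) = -704*(-1)/(5*104) = -⅕*(-88/13) = 88/65)
(G + d(-21, N))*(115398 + (39568 - 242064)) = (-1/555270 + 88/65)*(115398 + (39568 - 242064)) = 9772739*(115398 - 202496)/7218510 = (9772739/7218510)*(-87098) = -425593010711/3609255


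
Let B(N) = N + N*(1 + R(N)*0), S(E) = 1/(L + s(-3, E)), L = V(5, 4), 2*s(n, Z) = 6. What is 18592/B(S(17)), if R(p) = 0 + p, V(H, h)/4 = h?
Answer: 176624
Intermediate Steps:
s(n, Z) = 3 (s(n, Z) = (1/2)*6 = 3)
V(H, h) = 4*h
L = 16 (L = 4*4 = 16)
R(p) = p
S(E) = 1/19 (S(E) = 1/(16 + 3) = 1/19)
B(N) = 2*N (B(N) = N + N*(1 + N*0) = N + N*(1 + 0) = N + N*1 = N + N = 2*N)
18592/B(S(17)) = 18592/((2*(1/19))) = 18592/(2/19) = 18592*(19/2) = 176624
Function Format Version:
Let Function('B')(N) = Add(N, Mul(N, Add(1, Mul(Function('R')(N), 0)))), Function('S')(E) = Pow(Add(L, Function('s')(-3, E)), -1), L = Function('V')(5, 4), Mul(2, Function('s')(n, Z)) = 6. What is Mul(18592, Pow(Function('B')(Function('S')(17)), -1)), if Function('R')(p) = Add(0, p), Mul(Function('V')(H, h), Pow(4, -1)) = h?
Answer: 176624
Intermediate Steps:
Function('s')(n, Z) = 3 (Function('s')(n, Z) = Mul(Rational(1, 2), 6) = 3)
Function('V')(H, h) = Mul(4, h)
L = 16 (L = Mul(4, 4) = 16)
Function('R')(p) = p
Function('S')(E) = Rational(1, 19) (Function('S')(E) = Pow(Add(16, 3), -1) = Pow(19, -1) = Rational(1, 19))
Function('B')(N) = Mul(2, N) (Function('B')(N) = Add(N, Mul(N, Add(1, Mul(N, 0)))) = Add(N, Mul(N, Add(1, 0))) = Add(N, Mul(N, 1)) = Add(N, N) = Mul(2, N))
Mul(18592, Pow(Function('B')(Function('S')(17)), -1)) = Mul(18592, Pow(Mul(2, Rational(1, 19)), -1)) = Mul(18592, Pow(Rational(2, 19), -1)) = Mul(18592, Rational(19, 2)) = 176624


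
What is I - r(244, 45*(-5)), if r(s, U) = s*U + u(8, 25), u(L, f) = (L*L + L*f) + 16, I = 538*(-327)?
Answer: -121306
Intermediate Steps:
I = -175926
u(L, f) = 16 + L² + L*f (u(L, f) = (L² + L*f) + 16 = 16 + L² + L*f)
r(s, U) = 280 + U*s (r(s, U) = s*U + (16 + 8² + 8*25) = U*s + (16 + 64 + 200) = U*s + 280 = 280 + U*s)
I - r(244, 45*(-5)) = -175926 - (280 + (45*(-5))*244) = -175926 - (280 - 225*244) = -175926 - (280 - 54900) = -175926 - 1*(-54620) = -175926 + 54620 = -121306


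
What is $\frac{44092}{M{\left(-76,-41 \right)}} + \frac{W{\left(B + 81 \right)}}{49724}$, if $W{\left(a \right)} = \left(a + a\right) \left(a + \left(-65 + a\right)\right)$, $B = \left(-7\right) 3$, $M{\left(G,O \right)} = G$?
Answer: $- \frac{136995563}{236189} \approx -580.03$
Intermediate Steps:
$B = -21$
$W{\left(a \right)} = 2 a \left(-65 + 2 a\right)$
$\frac{44092}{M{\left(-76,-41 \right)}} + \frac{W{\left(B + 81 \right)}}{49724} = \frac{44092}{-76} + \frac{2 \left(-21 + 81\right) \left(-65 + 2 \left(-21 + 81\right)\right)}{49724} = 44092 \left(- \frac{1}{76}\right) + 2 \cdot 60 \left(-65 + 2 \cdot 60\right) \frac{1}{49724} = - \frac{11023}{19} + 2 \cdot 60 \left(-65 + 120\right) \frac{1}{49724} = - \frac{11023}{19} + 2 \cdot 60 \cdot 55 \cdot \frac{1}{49724} = - \frac{11023}{19} + 6600 \cdot \frac{1}{49724} = - \frac{11023}{19} + \frac{1650}{12431} = - \frac{136995563}{236189}$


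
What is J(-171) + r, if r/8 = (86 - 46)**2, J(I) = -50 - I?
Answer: 12921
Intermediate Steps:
r = 12800 (r = 8*(86 - 46)**2 = 8*40**2 = 8*1600 = 12800)
J(-171) + r = (-50 - 1*(-171)) + 12800 = (-50 + 171) + 12800 = 121 + 12800 = 12921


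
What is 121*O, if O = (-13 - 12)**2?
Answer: 75625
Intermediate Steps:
O = 625 (O = (-25)**2 = 625)
121*O = 121*625 = 75625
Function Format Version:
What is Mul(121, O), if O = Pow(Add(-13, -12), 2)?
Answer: 75625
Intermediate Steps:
O = 625 (O = Pow(-25, 2) = 625)
Mul(121, O) = Mul(121, 625) = 75625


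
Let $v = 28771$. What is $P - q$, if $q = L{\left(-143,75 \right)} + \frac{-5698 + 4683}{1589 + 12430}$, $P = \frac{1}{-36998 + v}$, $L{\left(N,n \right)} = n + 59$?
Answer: $- \frac{15446461556}{115334313} \approx -133.93$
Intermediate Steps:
$L{\left(N,n \right)} = 59 + n$
$P = - \frac{1}{8227}$ ($P = \frac{1}{-36998 + 28771} = \frac{1}{-8227} = - \frac{1}{8227} \approx -0.00012155$)
$q = \frac{1877531}{14019}$ ($q = \left(59 + 75\right) + \frac{-5698 + 4683}{1589 + 12430} = 134 - \frac{1015}{14019} = \frac{1877531}{14019} \approx 133.93$)
$P - q = - \frac{1}{8227} - \frac{1877531}{14019} = - \frac{15446461556}{115334313}$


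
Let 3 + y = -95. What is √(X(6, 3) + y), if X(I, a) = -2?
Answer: 10*I ≈ 10.0*I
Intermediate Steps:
y = -98 (y = -3 - 95 = -98)
√(X(6, 3) + y) = √(-2 - 98) = √(-100) = 10*I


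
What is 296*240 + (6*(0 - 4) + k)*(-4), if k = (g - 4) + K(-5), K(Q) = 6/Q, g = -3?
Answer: 355844/5 ≈ 71169.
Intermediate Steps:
k = -41/5 (k = (-3 - 4) + 6/(-5) = -7 + 6*(-1/5) = -7 - 6/5 = -41/5 ≈ -8.2000)
296*240 + (6*(0 - 4) + k)*(-4) = 296*240 + (6*(0 - 4) - 41/5)*(-4) = 71040 + (6*(-4) - 41/5)*(-4) = 71040 + (-24 - 41/5)*(-4) = 71040 - 161/5*(-4) = 71040 + 644/5 = 355844/5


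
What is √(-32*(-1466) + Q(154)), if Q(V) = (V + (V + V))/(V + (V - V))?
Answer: √46915 ≈ 216.60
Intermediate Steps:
Q(V) = 3 (Q(V) = (V + 2*V)/(V + 0) = (3*V)/V = 3)
√(-32*(-1466) + Q(154)) = √(-32*(-1466) + 3) = √(46912 + 3) = √46915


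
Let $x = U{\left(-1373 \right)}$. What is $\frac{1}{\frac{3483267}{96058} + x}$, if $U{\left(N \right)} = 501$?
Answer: $\frac{96058}{51608325} \approx 0.0018613$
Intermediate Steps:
$x = 501$
$\frac{1}{\frac{3483267}{96058} + x} = \frac{1}{\frac{3483267}{96058} + 501} = \frac{1}{\frac{51608325}{96058}} = \frac{96058}{51608325}$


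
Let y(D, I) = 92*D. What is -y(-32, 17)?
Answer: 2944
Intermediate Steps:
-y(-32, 17) = -92*(-32) = -1*(-2944) = 2944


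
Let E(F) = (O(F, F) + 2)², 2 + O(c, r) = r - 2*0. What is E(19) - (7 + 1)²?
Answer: 297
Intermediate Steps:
O(c, r) = -2 + r (O(c, r) = -2 + (r - 2*0) = -2 + (r + 0) = -2 + r)
E(F) = F² (E(F) = ((-2 + F) + 2)² = F²)
E(19) - (7 + 1)² = 19² - (7 + 1)² = 361 - 1*8² = 361 - 1*64 = 361 - 64 = 297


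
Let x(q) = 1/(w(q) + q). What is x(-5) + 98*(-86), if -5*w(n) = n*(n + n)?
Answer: -126421/15 ≈ -8428.1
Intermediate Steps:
w(n) = -2*n**2/5 (w(n) = -n*(n + n)/5 = -n*2*n/5 = -2*n**2/5)
x(q) = 1/(q - 2*q**2/5) (x(q) = 1/(-2*q**2/5 + q) = 1/(q - 2*q**2/5))
x(-5) + 98*(-86) = -5/(-5*(-5 + 2*(-5))) + 98*(-86) = -5*(-1/5)/(-5 - 10) - 8428 = -5*(-1/5)/(-15) - 8428 = -5*(-1/5)*(-1/15) - 8428 = -1/15 - 8428 = -126421/15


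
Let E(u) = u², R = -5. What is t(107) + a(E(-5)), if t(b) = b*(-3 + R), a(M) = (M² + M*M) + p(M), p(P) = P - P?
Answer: 394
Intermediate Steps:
p(P) = 0
a(M) = 2*M² (a(M) = (M² + M*M) + 0 = (M² + M²) + 0 = 2*M² + 0 = 2*M²)
t(b) = -8*b (t(b) = b*(-3 - 5) = b*(-8) = -8*b)
t(107) + a(E(-5)) = -8*107 + 2*((-5)²)² = -856 + 2*25² = -856 + 2*625 = -856 + 1250 = 394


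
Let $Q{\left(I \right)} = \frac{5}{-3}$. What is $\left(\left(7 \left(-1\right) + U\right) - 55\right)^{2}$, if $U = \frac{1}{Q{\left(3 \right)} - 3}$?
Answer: $\frac{758641}{196} \approx 3870.6$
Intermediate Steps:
$Q{\left(I \right)} = - \frac{5}{3}$ ($Q{\left(I \right)} = 5 \left(- \frac{1}{3}\right) = - \frac{5}{3}$)
$U = - \frac{3}{14}$ ($U = \frac{1}{- \frac{5}{3} - 3} = \frac{1}{- \frac{14}{3}} = - \frac{3}{14} \approx -0.21429$)
$\left(\left(7 \left(-1\right) + U\right) - 55\right)^{2} = \left(\left(7 \left(-1\right) - \frac{3}{14}\right) - 55\right)^{2} = \left(\left(-7 - \frac{3}{14}\right) - 55\right)^{2} = \left(- \frac{101}{14} - 55\right)^{2} = \left(- \frac{871}{14}\right)^{2} = \frac{758641}{196}$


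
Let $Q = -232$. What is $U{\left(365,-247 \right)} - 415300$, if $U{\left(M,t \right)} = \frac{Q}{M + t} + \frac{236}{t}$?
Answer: $- \frac{6052209476}{14573} \approx -4.153 \cdot 10^{5}$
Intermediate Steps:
$U{\left(M,t \right)} = - \frac{232}{M + t} + \frac{236}{t}$
$U{\left(365,-247 \right)} - 415300 = \frac{4 \left(-247 + 59 \cdot 365\right)}{\left(-247\right) \left(365 - 247\right)} - 415300 = 4 \left(- \frac{1}{247}\right) \frac{1}{118} \left(-247 + 21535\right) - 415300 = 4 \left(- \frac{1}{247}\right) \frac{1}{118} \cdot 21288 - 415300 = - \frac{42576}{14573} - 415300 = - \frac{6052209476}{14573}$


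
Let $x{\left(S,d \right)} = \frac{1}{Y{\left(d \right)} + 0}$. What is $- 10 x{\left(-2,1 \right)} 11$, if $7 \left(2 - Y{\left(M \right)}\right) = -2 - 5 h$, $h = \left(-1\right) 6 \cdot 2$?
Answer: $\frac{35}{2} \approx 17.5$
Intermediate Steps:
$h = -12$ ($h = \left(-6\right) 2 = -12$)
$Y{\left(M \right)} = - \frac{44}{7}$ ($Y{\left(M \right)} = 2 - \frac{-2 - -60}{7} = 2 - \frac{-2 + 60}{7} = 2 - \frac{58}{7} = - \frac{44}{7}$)
$x{\left(S,d \right)} = - \frac{7}{44}$ ($x{\left(S,d \right)} = \frac{1}{- \frac{44}{7} + 0} = \frac{1}{- \frac{44}{7}} = - \frac{7}{44}$)
$- 10 x{\left(-2,1 \right)} 11 = \left(-10\right) \left(- \frac{7}{44}\right) 11 = \frac{35}{22} \cdot 11 = \frac{35}{2}$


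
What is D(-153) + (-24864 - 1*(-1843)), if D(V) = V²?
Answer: 388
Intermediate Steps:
D(-153) + (-24864 - 1*(-1843)) = (-153)² + (-24864 - 1*(-1843)) = 23409 + (-24864 + 1843) = 23409 - 23021 = 388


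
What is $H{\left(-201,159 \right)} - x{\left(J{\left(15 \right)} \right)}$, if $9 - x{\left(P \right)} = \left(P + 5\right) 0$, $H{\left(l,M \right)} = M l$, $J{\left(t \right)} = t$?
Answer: $-31968$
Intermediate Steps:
$x{\left(P \right)} = 9$ ($x{\left(P \right)} = 9 - \left(P + 5\right) 0 = 9 - \left(5 + P\right) 0 = 9 - 0 = 9 + 0 = 9$)
$H{\left(-201,159 \right)} - x{\left(J{\left(15 \right)} \right)} = 159 \left(-201\right) - 9 = -31959 - 9 = -31968$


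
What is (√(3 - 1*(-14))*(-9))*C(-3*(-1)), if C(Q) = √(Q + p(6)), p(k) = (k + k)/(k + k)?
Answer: -18*√17 ≈ -74.216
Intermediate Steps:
p(k) = 1 (p(k) = (2*k)/((2*k)) = (2*k)*(1/(2*k)) = 1)
C(Q) = √(1 + Q) (C(Q) = √(Q + 1) = √(1 + Q))
(√(3 - 1*(-14))*(-9))*C(-3*(-1)) = (√(3 - 1*(-14))*(-9))*√(1 - 3*(-1)) = (√(3 + 14)*(-9))*√(1 + 3) = (√17*(-9))*√4 = -9*√17*2 = -18*√17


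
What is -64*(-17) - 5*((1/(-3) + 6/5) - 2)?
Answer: 3281/3 ≈ 1093.7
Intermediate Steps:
-64*(-17) - 5*((1/(-3) + 6/5) - 2) = 1088 - 5*((1*(-⅓) + 6*(⅕)) - 2) = 1088 - 5*((-⅓ + 6/5) - 2) = 1088 - 5*(13/15 - 2) = 1088 - 5*(-17/15) = 1088 + 17/3 = 3281/3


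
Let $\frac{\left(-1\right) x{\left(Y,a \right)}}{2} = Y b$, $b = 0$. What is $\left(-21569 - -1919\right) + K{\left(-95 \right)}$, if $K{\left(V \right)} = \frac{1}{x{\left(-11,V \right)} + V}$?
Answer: $- \frac{1866751}{95} \approx -19650.0$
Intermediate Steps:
$x{\left(Y,a \right)} = 0$ ($x{\left(Y,a \right)} = - 2 Y 0 = \left(-2\right) 0 = 0$)
$K{\left(V \right)} = \frac{1}{V}$ ($K{\left(V \right)} = \frac{1}{0 + V} = \frac{1}{V}$)
$\left(-21569 - -1919\right) + K{\left(-95 \right)} = \left(-21569 - -1919\right) + \frac{1}{-95} = \left(-21569 + 1919\right) - \frac{1}{95} = -19650 - \frac{1}{95} = - \frac{1866751}{95}$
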